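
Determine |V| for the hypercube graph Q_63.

An n-cube has 2^n vertices; for n = 63 that is 2^63 = 9223372036854775808.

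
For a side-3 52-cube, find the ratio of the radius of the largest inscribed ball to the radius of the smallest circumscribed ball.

Ratio = (s/2)/(s√52/2) = 52^(-1/2) ≈ 0.138675.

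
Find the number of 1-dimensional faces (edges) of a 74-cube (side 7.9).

Number of 1-faces = C(74,1)·2^(74-1) = 74·9444732965739290427392 = 698910239464707491627008.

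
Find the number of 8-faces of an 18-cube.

Number of 8-faces = C(18,8) · 2^(18-8) = 43758 · 1024 = 44808192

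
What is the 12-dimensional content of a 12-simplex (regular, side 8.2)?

V = (8.2^12 / 12!) · √((12+1) / 2^12) ≈ 10.8698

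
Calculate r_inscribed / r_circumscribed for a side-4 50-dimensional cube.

For an n-cube of any side s, the inradius is s/2 and the circumradius is s√n/2, so the ratio is 1/√50 ≈ 0.141421.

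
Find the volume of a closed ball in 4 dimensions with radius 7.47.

Volume = π^{4/2}·(7.47)^4/Γ(3) ≈ 15365.7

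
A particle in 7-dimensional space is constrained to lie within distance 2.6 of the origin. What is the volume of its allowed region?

V_7(2.6) = π^(7/2) · (2.6)^7 / Γ(7/2 + 1) ≈ 3794.84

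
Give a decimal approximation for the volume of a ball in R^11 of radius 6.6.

The n-ball volume is π^(n/2)·r^n/Γ(n/2+1). With n=11, r=6.6: V ≈ 1.95024e+09.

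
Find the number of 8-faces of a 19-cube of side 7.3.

Choose 8 of 19 axes to span the face (C(19,8) = 75582 ways), then fix each of the remaining 11 coordinates at one of its two extreme values (2^11 = 2048 ways): 75582·2048 = 154791936.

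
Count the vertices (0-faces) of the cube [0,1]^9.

An n-cube has 2^n vertices; for n = 9 that is 2^9 = 512.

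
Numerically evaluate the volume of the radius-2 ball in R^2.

V_2(2) = π^(2/2) · (2)^2 / Γ(2/2 + 1) = 4·π ≈ 12.5664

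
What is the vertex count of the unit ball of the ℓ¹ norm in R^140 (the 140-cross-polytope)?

The vertices are ±e_1, ..., ±e_140, so there are 2·140 = 280.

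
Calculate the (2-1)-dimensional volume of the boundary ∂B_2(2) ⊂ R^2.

The surface area of an n-ball is 2π^(n/2) r^(n-1) / Γ(n/2). For n=2, r=2: 2πr = 2π·2 ≈ 12.5664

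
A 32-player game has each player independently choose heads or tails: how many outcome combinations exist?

The 32-cube has 2^32 = 4294967296 vertices.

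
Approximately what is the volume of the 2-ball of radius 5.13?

Volume = π^{2/2}·(5.13)^2/Γ(2) ≈ 82.677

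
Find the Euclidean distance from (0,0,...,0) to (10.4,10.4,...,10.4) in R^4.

Diagonal = √4 · 10.4 = 20.8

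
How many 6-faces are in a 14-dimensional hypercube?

Choose 6 of 14 axes to span the face (C(14,6) = 3003 ways), then fix each of the remaining 8 coordinates at one of its two extreme values (2^8 = 256 ways): 3003·256 = 768768.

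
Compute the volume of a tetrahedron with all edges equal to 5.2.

Volume = (√2/12) · 5.2³ = 16.5708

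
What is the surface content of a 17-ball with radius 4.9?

S_17(4.9) = 2·π^(17/2)·(4.9)^16 / Γ(17/2) ≈ 2.64696e+11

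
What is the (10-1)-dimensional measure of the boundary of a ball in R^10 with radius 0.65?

The surface area of an n-ball is 2π^(n/2) r^(n-1) / Γ(n/2). For n=10, r=0.65: 0.528188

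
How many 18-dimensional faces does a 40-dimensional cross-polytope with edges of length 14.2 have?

Number of 18-faces = 2^(18+1) · C(40,18+1) = 524288 · 131282408400 = 68829791335219200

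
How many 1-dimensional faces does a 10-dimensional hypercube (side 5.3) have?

f_1(10-cube) = (10 choose 1) · 2^9 = 5120.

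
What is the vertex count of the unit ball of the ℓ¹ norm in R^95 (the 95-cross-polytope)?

The 95-dimensional cross-polytope has 2n = 2·95 = 190 vertices.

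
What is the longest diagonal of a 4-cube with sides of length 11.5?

The space diagonal of an n-cube of side s is s√n. Here 11.5·√4 = 23.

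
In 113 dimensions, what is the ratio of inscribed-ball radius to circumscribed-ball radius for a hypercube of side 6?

Ratio = (s/2)/(s√113/2) = 113^(-1/2) ≈ 0.0940721.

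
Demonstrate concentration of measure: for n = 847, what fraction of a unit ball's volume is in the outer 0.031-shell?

1 - (1-0.031)^847 ≈ 1 - 2.608e-12 ≈ (100 - 2.61e-10)%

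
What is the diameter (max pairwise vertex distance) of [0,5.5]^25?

The space diagonal of an n-cube of side s is s√n. Here 5.5·√25 = 27.5.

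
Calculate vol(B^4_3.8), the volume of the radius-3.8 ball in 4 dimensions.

The n-ball volume is π^(n/2)·r^n/Γ(n/2+1). With n=4, r=3.8: V ≈ 1028.97.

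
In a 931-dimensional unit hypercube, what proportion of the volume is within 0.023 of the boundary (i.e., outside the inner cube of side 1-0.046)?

The inner cube has side 1-2·0.023 = 0.954 and volume (0.954)^931 ≈ 9.11e-20, so the shell holds 1 - 9.11e-20 of the volume.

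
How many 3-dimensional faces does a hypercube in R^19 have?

Choose 3 of 19 axes to span the face (C(19,3) = 969 ways), then fix each of the remaining 16 coordinates at one of its two extreme values (2^16 = 65536 ways): 969·65536 = 63504384.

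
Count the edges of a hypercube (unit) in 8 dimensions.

Number of 1-faces = C(8,1)·2^(8-1) = 8·128 = 1024.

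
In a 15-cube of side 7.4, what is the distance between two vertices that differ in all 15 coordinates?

The space diagonal of an n-cube of side s is s√n. Here 7.4·√15 ≈ 28.6601.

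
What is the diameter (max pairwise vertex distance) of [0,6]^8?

Diagonal = √8 · 6 ≈ 16.9706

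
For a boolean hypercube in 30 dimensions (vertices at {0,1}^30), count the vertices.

An n-cube has 2^n vertices; for n = 30 that is 2^30 = 1073741824.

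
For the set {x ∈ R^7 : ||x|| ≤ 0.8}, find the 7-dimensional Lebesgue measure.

The n-ball volume is π^(n/2)·r^n/Γ(n/2+1). With n=7, r=0.8: V ≈ 0.990855.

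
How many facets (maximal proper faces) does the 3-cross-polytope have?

Number of 2-faces = 2^(2+1) · C(3,2+1) = 8 · 1 = 8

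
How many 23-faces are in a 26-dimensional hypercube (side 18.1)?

Number of 23-faces = C(26,23) · 2^(26-23) = 2600 · 8 = 20800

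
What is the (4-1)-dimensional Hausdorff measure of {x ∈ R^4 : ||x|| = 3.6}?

|∂B_4(3.6)| ≈ 920.953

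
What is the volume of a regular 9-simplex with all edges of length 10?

Volume = 10^9 · √(10/2^9) / 9! ≈ 385.125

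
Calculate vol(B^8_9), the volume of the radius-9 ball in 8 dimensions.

V_8(9) = π^(8/2) · (9)^8 / Γ(8/2 + 1) = 14348907·π^4/8 ≈ 1.74714e+08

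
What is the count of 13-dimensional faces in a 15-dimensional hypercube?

f_13(15-cube) = (15 choose 13) · 2^2 = 420.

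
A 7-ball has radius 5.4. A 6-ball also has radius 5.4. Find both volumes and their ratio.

V_7(5.4) ≈ 632611. V_6(5.4) ≈ 128133. Ratio V_7/V_6 ≈ 4.937.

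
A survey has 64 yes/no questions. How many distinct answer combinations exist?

Each vertex is a binary string of length 64, so there are 2^64 = 18446744073709551616.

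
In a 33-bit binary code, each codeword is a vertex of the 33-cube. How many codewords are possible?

Each vertex is a binary string of length 33, so there are 2^33 = 8589934592.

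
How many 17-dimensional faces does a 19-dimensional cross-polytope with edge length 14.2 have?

Number of 17-faces = 2^(17+1) · C(19,17+1) = 262144 · 19 = 4980736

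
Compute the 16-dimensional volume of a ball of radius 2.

V = 512·π^8/315 ≈ 15422.6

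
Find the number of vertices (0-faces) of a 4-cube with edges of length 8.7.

Number of 0-faces = C(4,0) · 2^(4-0) = 1 · 16 = 16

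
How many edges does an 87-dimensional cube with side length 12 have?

An n-cube has n·2^(n-1) edges. With n = 87: 87·77371252455336267181195264 = 6731298963614255244763987968.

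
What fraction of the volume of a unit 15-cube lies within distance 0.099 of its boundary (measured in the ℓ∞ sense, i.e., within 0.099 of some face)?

The inner cube has side 1-2·0.099 = 0.802 and volume (0.802)^15 ≈ 0.03653, so the shell holds 0.963473 of the volume.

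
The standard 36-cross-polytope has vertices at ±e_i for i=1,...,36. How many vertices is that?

An n-cross-polytope has 2n vertices; here n = 36, giving 72.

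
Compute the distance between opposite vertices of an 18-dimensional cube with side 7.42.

Diagonal = √18 · 7.42 ≈ 31.4804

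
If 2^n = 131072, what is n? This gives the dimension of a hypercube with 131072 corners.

Since 2^n = 131072, we have n = 17.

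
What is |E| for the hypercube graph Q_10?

Number of 1-faces = C(10,1)·2^(10-1) = 10·512 = 5120.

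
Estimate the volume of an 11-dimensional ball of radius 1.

V_11(1) = π^(11/2) · (1)^11 / Γ(11/2 + 1) = 64·π^5/10395 ≈ 1.8841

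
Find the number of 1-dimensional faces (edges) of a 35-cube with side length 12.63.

The 35-cube has n·2^(n-1) = 35·2^34 = 35·17179869184 = 601295421440 edges.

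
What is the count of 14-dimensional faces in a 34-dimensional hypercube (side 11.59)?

Choose 14 of 34 axes to span the face (C(34,14) = 1391975640 ways), then fix each of the remaining 20 coordinates at one of its two extreme values (2^20 = 1048576 ways): 1391975640·1048576 = 1459592248688640.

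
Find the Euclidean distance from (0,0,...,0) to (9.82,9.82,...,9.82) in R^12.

d = √(9.82² + 9.82² + ... + 9.82²) [12 terms] = √(12·9.82²) = 9.82√12 ≈ 34.0175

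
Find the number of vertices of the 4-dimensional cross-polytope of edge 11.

An n-cross-polytope has 2n vertices; here n = 4, giving 8.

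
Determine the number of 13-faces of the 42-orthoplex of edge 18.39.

f_13(42-orthoplex) = 2^14 · (42 choose 14) = 866061993246720.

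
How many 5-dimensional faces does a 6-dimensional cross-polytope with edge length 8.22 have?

An n-cross-polytope has 2^(k+1)·C(n,k+1) k-faces. Here 2^6·C(6,6) = 64·1 = 64.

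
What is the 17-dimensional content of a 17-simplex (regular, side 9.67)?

V = (9.67^17 / 17!) · √((17+1) / 2^17) ≈ 1.86236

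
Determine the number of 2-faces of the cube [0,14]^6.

An n-cube has C(n,k)·2^(n-k) k-faces. Here C(6,2)·2^4 = 15·16 = 240.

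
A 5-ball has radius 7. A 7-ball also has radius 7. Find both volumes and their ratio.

V_5(7) ≈ 88468.5. V_7(7) ≈ 3.89105e+06. Ratio V_5/V_7 ≈ 0.02274.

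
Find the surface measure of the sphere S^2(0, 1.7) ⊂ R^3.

S_3(1.7) = 2·π^(3/2)·(1.7)^2 / Γ(3/2) = 4πr² = 4π·(1.7)² ≈ 36.3168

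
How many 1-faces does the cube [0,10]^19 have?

Number of 1-faces = C(19,1)·2^(19-1) = 19·262144 = 4980736.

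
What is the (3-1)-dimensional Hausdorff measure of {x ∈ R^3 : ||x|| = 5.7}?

The surface area of an n-ball is 2π^(n/2) r^(n-1) / Γ(n/2). For n=3, r=5.7: 4πr² = 4π·(5.7)² ≈ 408.281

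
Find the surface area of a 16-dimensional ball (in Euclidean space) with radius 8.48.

The surface area of an n-ball is 2π^(n/2) r^(n-1) / Γ(n/2). For n=16, r=8.48: 3.17495e+14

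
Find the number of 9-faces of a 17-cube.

f_9(17-cube) = (17 choose 9) · 2^8 = 6223360.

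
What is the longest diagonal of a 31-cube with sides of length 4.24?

||(4.24,4.24,...,4.24)|| = √(31)·4.24 ≈ 23.6073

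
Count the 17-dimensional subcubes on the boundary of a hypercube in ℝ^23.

f_17(23-cube) = (23 choose 17) · 2^6 = 6460608.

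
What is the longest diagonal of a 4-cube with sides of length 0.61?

||(0.61,0.61,...,0.61)|| = √(4)·0.61 = 1.22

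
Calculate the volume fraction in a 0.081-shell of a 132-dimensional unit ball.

Shell fraction = 1 - (1-0.081)^132 ≈ 0.999986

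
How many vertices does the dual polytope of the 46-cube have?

An n-cross-polytope has 2n vertices; here n = 46, giving 92.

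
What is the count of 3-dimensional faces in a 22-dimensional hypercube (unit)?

An n-cube has C(n,k)·2^(n-k) k-faces. Here C(22,3)·2^19 = 1540·524288 = 807403520.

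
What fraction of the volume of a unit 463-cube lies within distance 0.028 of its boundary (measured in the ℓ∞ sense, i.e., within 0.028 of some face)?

1 - (1 - 2·0.028)^463 = 1 - 0.944^463 ≈ 1 - 2.582e-12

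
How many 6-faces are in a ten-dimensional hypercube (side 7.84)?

Number of 6-faces = C(10,6) · 2^(10-6) = 210 · 16 = 3360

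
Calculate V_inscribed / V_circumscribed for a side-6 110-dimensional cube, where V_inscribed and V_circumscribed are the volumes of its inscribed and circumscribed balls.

Volume scales as r^n, and r_in/r_out = 1/√110, giving (1/√110)^110 ≈ 5.28935e-113.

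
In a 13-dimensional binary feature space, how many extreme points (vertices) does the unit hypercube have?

Number of vertices = 2^13 = 8192.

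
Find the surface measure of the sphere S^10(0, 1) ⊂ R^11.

The surface area of an n-ball is 2π^(n/2) r^(n-1) / Γ(n/2). For n=11, r=1: 64·π^5/945 ≈ 20.7251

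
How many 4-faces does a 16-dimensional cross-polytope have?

Number of 4-faces = 2^(4+1) · C(16,4+1) = 32 · 4368 = 139776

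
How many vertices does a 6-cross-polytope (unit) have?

Each 0-face is the convex hull of 1 vertex, one chosen as ±e_i from each of 1 distinct axis: 2^1·C(6,1) = 12.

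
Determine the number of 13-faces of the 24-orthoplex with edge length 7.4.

An n-cross-polytope has 2^(k+1)·C(n,k+1) k-faces. Here 2^14·C(24,14) = 16384·1961256 = 32133218304.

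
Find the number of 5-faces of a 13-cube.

Number of 5-faces = C(13,5) · 2^(13-5) = 1287 · 256 = 329472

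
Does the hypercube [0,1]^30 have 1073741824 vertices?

True. The 30-cube has 2^30 = 1073741824 vertices.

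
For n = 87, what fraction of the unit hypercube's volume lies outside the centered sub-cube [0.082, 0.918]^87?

1 - (1 - 2·0.082)^87 = 1 - 0.836^87 ≈ 0.9999998294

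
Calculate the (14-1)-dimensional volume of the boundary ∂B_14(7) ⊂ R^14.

The surface area of an n-ball is 2π^(n/2) r^(n-1) / Γ(n/2). For n=14, r=7: 96889010407·π^7/360 ≈ 8.1287e+11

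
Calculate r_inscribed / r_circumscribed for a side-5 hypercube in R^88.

For an n-cube of any side s, the inradius is s/2 and the circumradius is s√n/2, so the ratio is 1/√88 ≈ 0.1066.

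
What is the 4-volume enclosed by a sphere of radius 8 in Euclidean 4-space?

Volume = π^{4/2}·(8)^4/Γ(3) = 2048·π^2 ≈ 20212.9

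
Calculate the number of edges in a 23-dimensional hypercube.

Number of 1-faces = C(23,1)·2^(23-1) = 23·4194304 = 96468992.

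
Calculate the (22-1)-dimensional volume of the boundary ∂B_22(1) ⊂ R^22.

|∂B_22(1)| = π^11/1814400 ≈ 0.162149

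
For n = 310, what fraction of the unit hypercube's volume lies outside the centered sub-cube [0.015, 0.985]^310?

The inner cube has side 1-2·0.015 = 0.97 and volume (0.97)^310 ≈ 7.929e-05, so the shell holds 0.999921 of the volume.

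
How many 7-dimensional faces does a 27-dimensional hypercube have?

f_7(27-cube) = (27 choose 7) · 2^20 = 931166945280.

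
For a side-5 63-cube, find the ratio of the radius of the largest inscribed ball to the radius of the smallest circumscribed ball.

For an n-cube of any side s, the inradius is s/2 and the circumradius is s√n/2, so the ratio is 1/√63 ≈ 0.125988.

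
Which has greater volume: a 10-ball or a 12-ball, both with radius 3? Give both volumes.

V_10(3) ≈ 150585. V_12(3) ≈ 709613. The 12-ball is larger.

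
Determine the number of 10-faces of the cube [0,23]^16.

Choose 10 of 16 axes to span the face (C(16,10) = 8008 ways), then fix each of the remaining 6 coordinates at one of its two extreme values (2^6 = 64 ways): 8008·64 = 512512.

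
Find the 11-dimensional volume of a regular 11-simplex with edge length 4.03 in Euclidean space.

For a regular n-simplex with edge a, V = (a^n / n!)·√((n+1)/2^n). With a=4.03, n=11: V ≈ 0.00873224.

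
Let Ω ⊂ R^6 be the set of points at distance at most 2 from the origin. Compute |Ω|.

V = 32·π^3/3 ≈ 330.734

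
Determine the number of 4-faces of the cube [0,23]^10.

Number of 4-faces = C(10,4) · 2^(10-4) = 210 · 64 = 13440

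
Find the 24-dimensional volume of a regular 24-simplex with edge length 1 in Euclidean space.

For a regular n-simplex with edge a, V = (a^n / n!)·√((n+1)/2^n). With a=1, n=24: V ≈ 1.96745e-27.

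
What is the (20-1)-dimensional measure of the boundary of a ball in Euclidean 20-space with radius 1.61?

|∂B_20(1.61)| ≈ 4389.93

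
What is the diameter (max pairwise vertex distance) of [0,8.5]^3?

Diagonal = √3 · 8.5 ≈ 14.7224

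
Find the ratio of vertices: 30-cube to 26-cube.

The 30-cube has 2^30 = 1073741824 vertices. The 26-cube has 2^26 = 67108864 vertices. Ratio: 1073741824/67108864 = 16.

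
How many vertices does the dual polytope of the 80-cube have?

The 80-dimensional cross-polytope has 2n = 2·80 = 160 vertices.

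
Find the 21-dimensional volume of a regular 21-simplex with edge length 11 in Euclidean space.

For a regular n-simplex with edge a, V = (a^n / n!)·√((n+1)/2^n). With a=11, n=21: V ≈ 0.469136.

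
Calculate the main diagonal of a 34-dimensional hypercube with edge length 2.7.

d = √(2.7² + 2.7² + ... + 2.7²) [34 terms] = √(34·2.7²) = 2.7√34 ≈ 15.7436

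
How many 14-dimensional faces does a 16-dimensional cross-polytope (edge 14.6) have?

Number of 14-faces = 2^(14+1) · C(16,14+1) = 32768 · 16 = 524288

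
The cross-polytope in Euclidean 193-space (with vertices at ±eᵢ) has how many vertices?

The 193-dimensional cross-polytope has 2n = 2·193 = 386 vertices.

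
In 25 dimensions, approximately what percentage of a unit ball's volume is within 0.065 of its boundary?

1 - (1-0.065)^25 ≈ 0.813667 ≈ 81.37%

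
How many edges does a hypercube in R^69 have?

The 69-cube has n·2^(n-1) = 69·2^68 = 69·295147905179352825856 = 20365205457375344984064 edges.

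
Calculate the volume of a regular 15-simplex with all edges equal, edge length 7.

V_15 = √(16) · 7^15 / (15! · 2^(15/2)) ≈ 0.0802243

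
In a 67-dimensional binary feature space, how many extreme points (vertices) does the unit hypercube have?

Each vertex is a binary string of length 67, so there are 2^67 = 147573952589676412928.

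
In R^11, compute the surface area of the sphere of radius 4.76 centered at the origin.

S = n·V_n(r)/r = 11·V_11(4.76)/4.76 (volume-to-surface relation), giving 1.23756e+08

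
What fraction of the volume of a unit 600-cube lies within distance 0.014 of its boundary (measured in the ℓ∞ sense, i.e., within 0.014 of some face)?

The inner cube has side 1-2·0.014 = 0.972 and volume (0.972)^600 ≈ 3.979e-08, so the shell holds 0.9999999602 of the volume.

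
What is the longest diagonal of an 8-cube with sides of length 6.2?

||(6.2,6.2,...,6.2)|| = √(8)·6.2 ≈ 17.5362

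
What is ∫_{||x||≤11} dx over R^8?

Volume = π^{8/2}·(11)^8/Γ(5) = 214358881·π^4/24 ≈ 8.70021e+08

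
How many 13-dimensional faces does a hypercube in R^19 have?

Choose 13 of 19 axes to span the face (C(19,13) = 27132 ways), then fix each of the remaining 6 coordinates at one of its two extreme values (2^6 = 64 ways): 27132·64 = 1736448.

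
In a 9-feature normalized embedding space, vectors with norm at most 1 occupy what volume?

V_9(1) = π^(9/2) · (1)^9 / Γ(9/2 + 1) = 32·π^4/945 ≈ 3.29851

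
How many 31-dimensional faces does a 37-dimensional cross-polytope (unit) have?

Each 31-face is the convex hull of 32 vertices, one chosen as ±e_i from each of 32 distinct axes: 2^32·C(37,32) = 1872163359424512.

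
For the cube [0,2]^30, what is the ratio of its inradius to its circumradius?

r_in / r_out = (2/2) / (2√30/2) = 1/√30 ≈ 0.182574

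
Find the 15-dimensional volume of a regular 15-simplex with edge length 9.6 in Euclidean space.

Volume = 9.6^15 · √(16/2^15) / 15! ≈ 9.16018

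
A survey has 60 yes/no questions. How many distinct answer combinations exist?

Number of vertices = 2^60 = 1152921504606846976.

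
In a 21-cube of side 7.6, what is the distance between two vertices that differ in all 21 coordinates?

The space diagonal of an n-cube of side s is s√n. Here 7.6·√21 ≈ 34.8276.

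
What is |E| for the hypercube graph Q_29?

Each of the 2^29 = 536870912 vertices has degree 29; total edges = 29·2^29/2 = 7784628224.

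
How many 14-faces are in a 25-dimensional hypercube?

f_14(25-cube) = (25 choose 14) · 2^11 = 9128755200.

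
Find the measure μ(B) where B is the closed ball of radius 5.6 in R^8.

V_8(5.6) = π^(8/2) · (5.6)^8 / Γ(8/2 + 1) ≈ 3.92548e+06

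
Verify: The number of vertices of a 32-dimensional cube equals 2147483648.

False. The 32-cube has 2^32 = 4294967296 vertices.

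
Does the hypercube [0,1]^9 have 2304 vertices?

False. The 9-cube has 2^9 = 512 vertices.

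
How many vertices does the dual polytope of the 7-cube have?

The 7-dimensional cross-polytope has 2n = 2·7 = 14 vertices.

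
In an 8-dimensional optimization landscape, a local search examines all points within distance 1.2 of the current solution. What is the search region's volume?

The n-ball volume is π^(n/2)·r^n/Γ(n/2+1). With n=8, r=1.2: V ≈ 17.4517.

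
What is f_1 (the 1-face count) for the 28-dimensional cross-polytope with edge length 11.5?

An n-cross-polytope has 2^(k+1)·C(n,k+1) k-faces. Here 2^2·C(28,2) = 4·378 = 1512.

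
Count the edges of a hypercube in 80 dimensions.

An n-cube has n·2^(n-1) edges. With n = 80: 80·604462909807314587353088 = 48357032784585166988247040.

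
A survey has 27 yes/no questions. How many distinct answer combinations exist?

Each vertex is a binary string of length 27, so there are 2^27 = 134217728.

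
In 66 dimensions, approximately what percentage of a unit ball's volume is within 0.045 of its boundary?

1 - (1-0.045)^66 ≈ 0.952112 ≈ 95.21%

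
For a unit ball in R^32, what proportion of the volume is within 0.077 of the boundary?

V(inner)/V(outer) = ((1-0.077)/1)^32 ≈ 0.07699, so the shell fraction is 0.923006.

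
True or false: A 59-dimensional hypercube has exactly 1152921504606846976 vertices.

False. The 59-cube has 2^59 = 576460752303423488 vertices.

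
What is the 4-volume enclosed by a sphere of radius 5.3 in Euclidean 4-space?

The n-ball volume is π^(n/2)·r^n/Γ(n/2+1). With n=4, r=5.3: V ≈ 3893.8.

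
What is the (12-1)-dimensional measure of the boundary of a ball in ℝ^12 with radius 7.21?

The surface area of an n-ball is 2π^(n/2) r^(n-1) / Γ(n/2). For n=12, r=7.21: 4.38567e+10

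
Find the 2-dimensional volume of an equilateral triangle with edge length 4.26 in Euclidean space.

Area = (√3/4) · 4.26² = 7.85814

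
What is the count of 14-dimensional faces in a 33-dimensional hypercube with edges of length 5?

Number of 14-faces = C(33,14) · 2^(33-14) = 818809200 · 524288 = 429291837849600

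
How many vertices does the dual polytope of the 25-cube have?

An n-cross-polytope has 2n vertices; here n = 25, giving 50.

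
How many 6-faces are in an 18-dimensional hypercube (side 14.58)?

An n-cube has C(n,k)·2^(n-k) k-faces. Here C(18,6)·2^12 = 18564·4096 = 76038144.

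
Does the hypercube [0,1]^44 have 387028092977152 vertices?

False. The 44-cube has 2^44 = 17592186044416 vertices.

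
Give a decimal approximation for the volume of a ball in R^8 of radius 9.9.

V_8(9.9) = π^(8/2) · (9.9)^8 / Γ(8/2 + 1) ≈ 3.74516e+08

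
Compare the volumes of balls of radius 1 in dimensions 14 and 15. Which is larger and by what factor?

V_14(1) ≈ 0.599265, V_15(1) ≈ 0.381443. The 14-ball is larger by a factor of 1.571.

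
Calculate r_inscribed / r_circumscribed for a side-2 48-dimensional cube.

r_in = 2/2 (half the side); r_out = 2√48/2 (half the diagonal). Ratio = 1/√48 ≈ 0.144338.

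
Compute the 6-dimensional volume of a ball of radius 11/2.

Volume = π^{6/2}·(11/2)^6/Γ(4) = 1771561·π^3/384 ≈ 143046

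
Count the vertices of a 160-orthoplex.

The 160-dimensional cross-polytope has 2n = 2·160 = 320 vertices.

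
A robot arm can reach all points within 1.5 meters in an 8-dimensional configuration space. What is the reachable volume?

V = 2187·π^4/2048 ≈ 104.02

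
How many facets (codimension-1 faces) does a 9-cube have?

An n-cube has C(n,k)·2^(n-k) k-faces. Here C(9,8)·2^1 = 9·2 = 18.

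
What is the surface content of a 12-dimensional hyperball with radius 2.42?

|∂B_12(2.42)| ≈ 267127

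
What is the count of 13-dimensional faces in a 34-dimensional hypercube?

Number of 13-faces = C(34,13) · 2^(34-13) = 927983760 · 2097152 = 1946122998251520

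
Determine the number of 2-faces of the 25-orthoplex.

An n-cross-polytope has 2^(k+1)·C(n,k+1) k-faces. Here 2^3·C(25,3) = 8·2300 = 18400.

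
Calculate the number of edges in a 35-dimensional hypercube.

Each of the 2^35 = 34359738368 vertices has degree 35; total edges = 35·2^35/2 = 601295421440.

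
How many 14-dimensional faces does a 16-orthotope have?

Number of 14-faces = C(16,14) · 2^(16-14) = 120 · 4 = 480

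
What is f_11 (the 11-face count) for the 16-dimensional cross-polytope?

An n-cross-polytope has 2^(k+1)·C(n,k+1) k-faces. Here 2^12·C(16,12) = 4096·1820 = 7454720.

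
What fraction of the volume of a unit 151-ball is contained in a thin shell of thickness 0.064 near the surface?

1 - (1-0.064)^151 ≈ 0.999954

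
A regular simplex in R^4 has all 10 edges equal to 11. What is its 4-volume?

Volume = 11^4 · √(5/2^4) / 4! ≈ 341.024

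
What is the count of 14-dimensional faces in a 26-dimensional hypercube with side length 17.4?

Choose 14 of 26 axes to span the face (C(26,14) = 9657700 ways), then fix each of the remaining 12 coordinates at one of its two extreme values (2^12 = 4096 ways): 9657700·4096 = 39557939200.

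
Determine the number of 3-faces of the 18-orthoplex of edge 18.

Each 3-face is the convex hull of 4 vertices, one chosen as ±e_i from each of 4 distinct axes: 2^4·C(18,4) = 48960.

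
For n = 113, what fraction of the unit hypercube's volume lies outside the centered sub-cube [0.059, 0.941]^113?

The inner cube has side 1-2·0.059 = 0.882 and volume (0.882)^113 ≈ 6.886e-07, so the shell holds 0.9999993114 of the volume.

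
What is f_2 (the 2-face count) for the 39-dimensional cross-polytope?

f_2(39-orthoplex) = 2^3 · (39 choose 3) = 73112.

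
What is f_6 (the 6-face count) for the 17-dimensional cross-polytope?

f_6(17-orthoplex) = 2^7 · (17 choose 7) = 2489344.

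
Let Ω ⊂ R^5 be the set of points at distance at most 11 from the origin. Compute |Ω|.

V = 1288408·π^2/15 ≈ 847738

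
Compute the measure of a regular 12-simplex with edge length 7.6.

V_12 = √(13) · 7.6^12 / (12! · 2^(12/2)) ≈ 4.36735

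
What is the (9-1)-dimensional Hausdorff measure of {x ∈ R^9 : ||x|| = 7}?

S_9(7) = 2·π^(9/2)·(7)^8 / Γ(9/2) = 26353376·π^4/15 ≈ 1.71137e+08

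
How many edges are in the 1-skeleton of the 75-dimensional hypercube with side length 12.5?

An n-cube has n·2^(n-1) edges. With n = 75: 75·18889465931478580854784 = 1416709944860893564108800.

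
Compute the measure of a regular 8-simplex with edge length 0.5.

V = (0.5^8 / 8!) · √((8+1) / 2^8) ≈ 1.81652e-08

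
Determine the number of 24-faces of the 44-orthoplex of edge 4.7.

f_24(44-orthoplex) = 2^25 · (44 choose 25) = 47272540096998408192.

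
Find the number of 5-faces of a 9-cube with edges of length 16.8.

An n-cube has C(n,k)·2^(n-k) k-faces. Here C(9,5)·2^4 = 126·16 = 2016.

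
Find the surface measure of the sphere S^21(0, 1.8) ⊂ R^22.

The surface area of an n-ball is 2π^(n/2) r^(n-1) / Γ(n/2). For n=22, r=1.8: 37208.2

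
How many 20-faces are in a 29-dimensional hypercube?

f_20(29-cube) = (29 choose 20) · 2^9 = 5127682560.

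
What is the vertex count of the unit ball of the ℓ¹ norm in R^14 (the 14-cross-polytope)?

The vertices are ±e_1, ..., ±e_14, so there are 2·14 = 28.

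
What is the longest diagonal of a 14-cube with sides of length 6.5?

The space diagonal of an n-cube of side s is s√n. Here 6.5·√14 ≈ 24.3208.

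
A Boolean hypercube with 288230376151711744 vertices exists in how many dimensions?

n = log_2(288230376151711744) = 58.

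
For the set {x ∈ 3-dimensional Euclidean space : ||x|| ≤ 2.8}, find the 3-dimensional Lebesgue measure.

V_3(2.8) = π^(3/2) · (2.8)^3 / Γ(3/2 + 1) ≈ 91.9523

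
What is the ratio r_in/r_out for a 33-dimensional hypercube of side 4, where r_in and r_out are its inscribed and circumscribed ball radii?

r_in = 4/2 (half the side); r_out = 4√33/2 (half the diagonal). Ratio = 1/√33 ≈ 0.174078.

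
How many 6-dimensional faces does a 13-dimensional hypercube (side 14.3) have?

Choose 6 of 13 axes to span the face (C(13,6) = 1716 ways), then fix each of the remaining 7 coordinates at one of its two extreme values (2^7 = 128 ways): 1716·128 = 219648.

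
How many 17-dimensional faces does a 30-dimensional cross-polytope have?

Each 17-face is the convex hull of 18 vertices, one chosen as ±e_i from each of 18 distinct axes: 2^18·C(30,18) = 22673679974400.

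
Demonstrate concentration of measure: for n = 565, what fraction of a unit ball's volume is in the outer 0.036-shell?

1 - (1-0.036)^565 ≈ 0.999999999 ≈ (100 - 1.01e-07)%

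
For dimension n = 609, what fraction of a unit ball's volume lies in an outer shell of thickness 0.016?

1 - (1-0.016)^609 ≈ 0.999946 ≈ 99.9946%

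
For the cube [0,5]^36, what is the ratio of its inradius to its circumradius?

r_in = 5/2 (half the side); r_out = 5√36/2 (half the diagonal). Ratio = 1/√36 ≈ 0.166667.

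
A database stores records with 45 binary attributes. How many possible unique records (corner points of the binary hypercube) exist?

Each vertex is a binary string of length 45, so there are 2^45 = 35184372088832.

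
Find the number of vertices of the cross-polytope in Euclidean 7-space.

Each 0-face is the convex hull of 1 vertex, one chosen as ±e_i from each of 1 distinct axis: 2^1·C(7,1) = 14.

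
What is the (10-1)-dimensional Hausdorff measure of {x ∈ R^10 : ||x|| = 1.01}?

S = n·V_n(r)/r = 10·V_10(1.01)/1.01 (volume-to-surface relation), giving 27.8908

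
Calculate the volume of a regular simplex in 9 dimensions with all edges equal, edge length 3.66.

For a regular n-simplex with edge a, V = (a^n / n!)·√((n+1)/2^n). With a=3.66, n=9: V ≈ 0.045387.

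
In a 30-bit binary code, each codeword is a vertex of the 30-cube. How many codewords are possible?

An n-cube has 2^n vertices; for n = 30 that is 2^30 = 1073741824.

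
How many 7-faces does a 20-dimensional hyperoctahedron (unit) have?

Number of 7-faces = 2^(7+1) · C(20,7+1) = 256 · 125970 = 32248320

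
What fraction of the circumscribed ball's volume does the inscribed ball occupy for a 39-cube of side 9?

V_in/V_out = n^(-n/2) = 39^(-39/2) ≈ 9.42411e-32.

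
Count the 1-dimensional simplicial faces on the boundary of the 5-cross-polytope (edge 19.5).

An n-cross-polytope has 2^(k+1)·C(n,k+1) k-faces. Here 2^2·C(5,2) = 4·10 = 40.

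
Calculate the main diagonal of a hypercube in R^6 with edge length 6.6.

Diagonal = √6 · 6.6 ≈ 16.1666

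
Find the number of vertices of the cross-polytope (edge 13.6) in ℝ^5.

An n-cross-polytope has 2^(k+1)·C(n,k+1) k-faces. Here 2^1·C(5,1) = 2·5 = 10.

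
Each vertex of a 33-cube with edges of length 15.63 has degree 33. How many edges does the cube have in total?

The 33-cube has n·2^(n-1) = 33·2^32 = 33·4294967296 = 141733920768 edges.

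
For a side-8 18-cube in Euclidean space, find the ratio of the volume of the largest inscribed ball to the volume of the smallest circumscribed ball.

V_in / V_out = (r_in/r_out)^18 = (1/√18)^18 = 18^(-18/2) ≈ 5.04136e-12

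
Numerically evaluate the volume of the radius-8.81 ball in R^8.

V_8(8.81) = π^(8/2) · (8.81)^8 / Γ(8/2 + 1) ≈ 1.47298e+08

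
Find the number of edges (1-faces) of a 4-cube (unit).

An n-cube has C(n,k)·2^(n-k) k-faces. Here C(4,1)·2^3 = 4·8 = 32.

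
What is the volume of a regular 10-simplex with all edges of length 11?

For a regular n-simplex with edge a, V = (a^n / n!)·√((n+1)/2^n). With a=11, n=10: V ≈ 740.816.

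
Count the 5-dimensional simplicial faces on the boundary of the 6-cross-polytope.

Each 5-face is the convex hull of 6 vertices, one chosen as ±e_i from each of 6 distinct axes: 2^6·C(6,6) = 64.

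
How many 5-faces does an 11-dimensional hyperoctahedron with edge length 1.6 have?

Each 5-face is the convex hull of 6 vertices, one chosen as ±e_i from each of 6 distinct axes: 2^6·C(11,6) = 29568.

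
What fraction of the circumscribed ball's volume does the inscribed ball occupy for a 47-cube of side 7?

V_in/V_out = n^(-n/2) = 47^(-47/2) ≈ 5.07809e-40.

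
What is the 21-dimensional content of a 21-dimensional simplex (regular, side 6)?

V = (6^21 / 21!) · √((21+1) / 2^21) ≈ 1.39068e-06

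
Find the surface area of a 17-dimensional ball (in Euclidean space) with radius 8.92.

S = n·V_n(r)/r = 17·V_17(8.92)/8.92 (volume-to-surface relation), giving 3.84988e+15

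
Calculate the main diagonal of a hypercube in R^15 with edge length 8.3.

The space diagonal of an n-cube of side s is s√n. Here 8.3·√15 ≈ 32.1458.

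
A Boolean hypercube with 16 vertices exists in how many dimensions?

2^n = 16 ⇒ n = log_2(16) = 4.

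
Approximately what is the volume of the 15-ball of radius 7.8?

Volume = π^{15/2}·(7.8)^15/Γ(17/2) ≈ 9.18013e+12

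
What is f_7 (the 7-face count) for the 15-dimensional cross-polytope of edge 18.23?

Each 7-face is the convex hull of 8 vertices, one chosen as ±e_i from each of 8 distinct axes: 2^8·C(15,8) = 1647360.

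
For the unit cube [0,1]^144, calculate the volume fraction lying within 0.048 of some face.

Shell fraction = 1 - (1-0.096)^144 ≈ 0.9999995122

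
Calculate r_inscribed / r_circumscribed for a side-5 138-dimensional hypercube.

r_in = 5/2 (half the side); r_out = 5√138/2 (half the diagonal). Ratio = 1/√138 ≈ 0.0851257.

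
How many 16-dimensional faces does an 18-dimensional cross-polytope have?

An n-cross-polytope has 2^(k+1)·C(n,k+1) k-faces. Here 2^17·C(18,17) = 131072·18 = 2359296.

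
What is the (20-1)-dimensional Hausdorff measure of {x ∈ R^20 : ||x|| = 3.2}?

|∂B_20(3.2)| ≈ 2.04463e+09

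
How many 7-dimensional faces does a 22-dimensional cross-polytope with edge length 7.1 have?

Number of 7-faces = 2^(7+1) · C(22,7+1) = 256 · 319770 = 81861120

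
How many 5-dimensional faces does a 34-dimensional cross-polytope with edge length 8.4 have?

f_5(34-orthoplex) = 2^6 · (34 choose 6) = 86073856.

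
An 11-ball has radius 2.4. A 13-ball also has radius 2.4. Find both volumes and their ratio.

V_11(2.4) ≈ 28670.1. V_13(2.4) ≈ 79815.5. Ratio V_11/V_13 ≈ 0.3592.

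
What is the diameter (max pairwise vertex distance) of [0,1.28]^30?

The space diagonal of an n-cube of side s is s√n. Here 1.28·√30 ≈ 7.01085.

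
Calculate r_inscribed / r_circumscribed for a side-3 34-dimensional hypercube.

r_in / r_out = (3/2) / (3√34/2) = 1/√34 ≈ 0.171499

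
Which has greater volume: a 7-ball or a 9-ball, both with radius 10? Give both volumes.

V_7(10) ≈ 4.72477e+07. V_9(10) ≈ 3.29851e+09. The 9-ball is larger.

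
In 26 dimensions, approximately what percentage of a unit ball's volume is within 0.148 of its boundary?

1 - (1-0.148)^26 ≈ 0.984461 ≈ 98.45%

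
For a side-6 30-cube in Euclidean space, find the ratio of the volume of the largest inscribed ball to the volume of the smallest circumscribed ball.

V_in/V_out = n^(-n/2) = 30^(-30/2) ≈ 6.96917e-23.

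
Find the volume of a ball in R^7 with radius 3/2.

The n-ball volume is π^(n/2)·r^n/Γ(n/2+1). With n=7, r=3/2: V = 729·π^3/280 ≈ 80.7271.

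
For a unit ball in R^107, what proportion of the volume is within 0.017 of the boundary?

V(inner)/V(outer) = ((1-0.017)/1)^107 ≈ 0.1597, so the shell fraction is 0.840329.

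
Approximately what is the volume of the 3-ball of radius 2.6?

V_3(2.6) = π^(3/2) · (2.6)^3 / Γ(3/2 + 1) ≈ 73.6222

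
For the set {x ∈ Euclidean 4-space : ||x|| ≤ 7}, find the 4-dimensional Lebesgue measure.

The n-ball volume is π^(n/2)·r^n/Γ(n/2+1). With n=4, r=7: V = 2401·π^2/2 ≈ 11848.5.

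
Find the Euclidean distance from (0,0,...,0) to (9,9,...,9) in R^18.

d = √(9² + 9² + ... + 9²) [18 terms] = √(18·9²) = 9√18 ≈ 38.1838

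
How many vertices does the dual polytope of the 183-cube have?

The vertices are ±e_1, ..., ±e_183, so there are 2·183 = 366.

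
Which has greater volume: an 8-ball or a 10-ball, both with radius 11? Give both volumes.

V_8(11) ≈ 8.70021e+08. V_10(11) ≈ 6.61447e+10. The 10-ball is larger.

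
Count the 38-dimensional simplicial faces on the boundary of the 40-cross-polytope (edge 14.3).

Number of 38-faces = 2^(38+1) · C(40,38+1) = 549755813888 · 40 = 21990232555520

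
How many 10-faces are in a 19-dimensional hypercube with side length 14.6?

An n-cube has C(n,k)·2^(n-k) k-faces. Here C(19,10)·2^9 = 92378·512 = 47297536.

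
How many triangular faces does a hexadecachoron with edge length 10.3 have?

An n-cross-polytope has 2^(k+1)·C(n,k+1) k-faces. Here 2^3·C(4,3) = 8·4 = 32.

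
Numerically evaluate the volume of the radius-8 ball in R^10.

V = 134217728·π^5/15 ≈ 2.73822e+09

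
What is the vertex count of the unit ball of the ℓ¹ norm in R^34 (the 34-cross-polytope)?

An n-cross-polytope has 2n vertices; here n = 34, giving 68.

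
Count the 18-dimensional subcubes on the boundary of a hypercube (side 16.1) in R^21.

Choose 18 of 21 axes to span the face (C(21,18) = 1330 ways), then fix each of the remaining 3 coordinates at one of its two extreme values (2^3 = 8 ways): 1330·8 = 10640.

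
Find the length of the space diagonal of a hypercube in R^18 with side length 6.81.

Diagonal = √18 · 6.81 ≈ 28.8924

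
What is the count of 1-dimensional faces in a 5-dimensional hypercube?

f_1(5-cube) = (5 choose 1) · 2^4 = 80.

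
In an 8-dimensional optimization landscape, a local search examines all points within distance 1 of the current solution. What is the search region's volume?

V_8(1) = π^(8/2) · (1)^8 / Γ(8/2 + 1) = π^4/24 ≈ 4.05871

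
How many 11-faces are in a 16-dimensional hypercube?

An n-cube has C(n,k)·2^(n-k) k-faces. Here C(16,11)·2^5 = 4368·32 = 139776.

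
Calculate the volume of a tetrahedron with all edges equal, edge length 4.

Volume = (√2/12) · 4³ = 7.54247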